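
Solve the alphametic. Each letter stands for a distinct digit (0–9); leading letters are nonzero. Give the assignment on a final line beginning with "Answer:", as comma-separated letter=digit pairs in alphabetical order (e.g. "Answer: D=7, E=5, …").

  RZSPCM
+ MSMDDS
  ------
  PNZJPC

Step 1. [col 1: M + S ≡ C (mod 10)] several values work for C in column 1 (M + S ≡ C (mod 10), carry-in 0); try C=6 ⇒ C=6.
Step 2. [col 1: M + S ≡ C (mod 10)] several values work for M in column 1 (M + S ≡ C (mod 10), carry-in 0); try M=5 ⇒ M=5.
Step 3. [col 1: M + S ≡ C (mod 10)] column 1: given M=5, C=6, carry-in 0, and digits 5,6 already taken and all letters distinct, M+S≡C (mod 10) forces S=1. So S=1.
Step 4. [col 2: C + D ≡ P (mod 10)] column 2 (C + D ≡ P (mod 10), carry-in 0) doesn't pin D yet; pick D=3 and continue, so D=3.
Step 5. [col 2: C + D ≡ P (mod 10)] column 2: given C=6, D=3, carry-in 0, and digits 1,3,5,6 already taken and all letters distinct, C+D≡P (mod 10) forces P=9, so P=9.
Step 6. [col 3: P + D ≡ J (mod 10)] column 3 reads P+D+carry(0)=J with P=9, D=3; with digits 1,3,5,6,9 already taken and all letters distinct, the only value for J is 2. So J=2.
Step 7. [col 4: S + M ≡ Z (mod 10)] in column 4 we have S+M≡Z with carry-in 1; given S=1, M=5 and digits 1,2,3,5,6,9 already taken and all letters distinct, that pins Z to 7. So Z=7.
Step 8. [col 5: Z + S ≡ N (mod 10)] in column 5 we have Z+S≡N with carry-in 0; given Z=7, S=1 and digits 1,2,3,5,6,7,9 already taken and all letters distinct, that pins N to 8. So N=8.
Step 9. [col 6: R + M ≡ P (mod 10)] column 6 reads R+M+carry(0)=P with M=5, P=9; with digits 1,2,3,5,6,7,8,9 already taken and all letters distinct, the only value for R is 4. So R=4.

Answer: C=6, D=3, J=2, M=5, N=8, P=9, R=4, S=1, Z=7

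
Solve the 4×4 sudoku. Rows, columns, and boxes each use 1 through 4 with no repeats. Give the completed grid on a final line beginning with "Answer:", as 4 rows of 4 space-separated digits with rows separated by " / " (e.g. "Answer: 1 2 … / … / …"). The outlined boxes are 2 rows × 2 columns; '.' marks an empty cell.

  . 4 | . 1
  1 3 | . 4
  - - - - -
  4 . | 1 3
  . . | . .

Step 1. [r4c4∈{2}] r4c4 has the single candidate 2, so r4c4=2.
Step 2. [r1c3∈{2,3}] across row 1, 3 lands solely at r1c3 ⇒ r1c3=3.
Step 3. [r4c3∈{4}] r4c3 has the single candidate 4, so r4c3=4.
Step 4. [r3c2∈{2}] r3c2 has the single candidate 2, so r3c2=2.
Step 5. [r4c1∈{3}] r4c1 is down to just 3. So r4c1=3.
Step 6. [r2c3∈{2}] nothing but 2 survives at r2c3, so r2c3=2.
Step 7. [r1c1∈{2}] r1c1 has the single candidate 2, so r1c1=2.
Step 8. [r4c2∈{1}] r4c2 has the single candidate 1, so r4c2=1.

Answer: 2 4 3 1 / 1 3 2 4 / 4 2 1 3 / 3 1 4 2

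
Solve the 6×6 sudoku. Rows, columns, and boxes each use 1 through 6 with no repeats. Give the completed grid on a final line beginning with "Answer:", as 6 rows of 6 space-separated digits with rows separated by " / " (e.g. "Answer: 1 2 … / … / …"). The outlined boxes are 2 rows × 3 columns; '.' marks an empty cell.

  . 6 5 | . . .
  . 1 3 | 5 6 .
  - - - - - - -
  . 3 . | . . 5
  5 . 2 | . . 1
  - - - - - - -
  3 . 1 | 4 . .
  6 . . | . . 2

Step 1. [r4c2∈{4}] nothing but 4 survives at r4c2. So r4c2=4.
Step 2. [r1c6∈{3,4}] across col 6, 3 lands solely at r1c6. So r1c6=3.
Step 3. [r2c1∈{2,4}] across row 2, 2 lands solely at r2c1, so r2c1=2.
Step 4. [r4c5∈{3}] r4c5 has the single candidate 3. So r4c5=3.
Step 5. [r6c2∈{5}] r6c2 has the single candidate 5. So r6c2=5.
Step 6. [r3c5∈{2,4}] across row 3, 4 lands solely at r3c5 ⇒ r3c5=4.
Step 7. [r1c5∈{1,2}] 2 has one home in col 5: r1c5. So r1c5=2.
Step 8. [r3c3∈{6}] r3c3's peers cover all but 6 ⇒ r3c3=6.
Step 9. [r6c5∈{1}] r6c5 is down to just 1. So r6c5=1.
Step 10. [r5c6∈{6}] r5c6 has the single candidate 6, so r5c6=6.
Step 11. [r5c5∈{5}] r5c5 is down to just 5. So r5c5=5.
Step 12. [r3c1∈{1}] nothing but 1 survives at r3c1 ⇒ r3c1=1.
Step 13. [r3c4∈{2}] r3c4's peers cover all but 2. So r3c4=2.
Step 14. [r4c4∈{6}] r4c4 has the single candidate 6, so r4c4=6.
Step 15. [r5c2∈{2}] only 2 remains possible at r5c2 ⇒ r5c2=2.
Step 16. [r1c1∈{4}] r1c1 has the single candidate 4 ⇒ r1c1=4.
Step 17. [r2c6∈{4}] r2c6 has the single candidate 4, so r2c6=4.
Step 18. [r6c4∈{3}] nothing but 3 survives at r6c4, so r6c4=3.
Step 19. [r6c3∈{4}] r6c3's peers cover all but 4. So r6c3=4.
Step 20. [r1c4∈{1}] r1c4's peers cover all but 1 ⇒ r1c4=1.

Answer: 4 6 5 1 2 3 / 2 1 3 5 6 4 / 1 3 6 2 4 5 / 5 4 2 6 3 1 / 3 2 1 4 5 6 / 6 5 4 3 1 2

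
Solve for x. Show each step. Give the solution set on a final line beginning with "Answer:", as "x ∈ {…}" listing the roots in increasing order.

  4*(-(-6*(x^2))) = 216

Step 1. [4*(-(-6*(x^2))) = 216] 4 out front; divide by 4. So div: -(-6*(x^2)) = 54.
Step 2. [-(-6*(x^2)) = 54] LHS negated; negate both sides ⇒ neg: -6*(x^2) = -54.
Step 3. [-6*(x^2) = -54] leading coefficient -6: divide by -6, so div: x^2 = 9.
Step 4. [x^2 = 9] LHS squared, RHS 9 ≥ 0: apply √ (±) ⇒ sqrt: x = 3 or -3.

Answer: x ∈ {-3, 3}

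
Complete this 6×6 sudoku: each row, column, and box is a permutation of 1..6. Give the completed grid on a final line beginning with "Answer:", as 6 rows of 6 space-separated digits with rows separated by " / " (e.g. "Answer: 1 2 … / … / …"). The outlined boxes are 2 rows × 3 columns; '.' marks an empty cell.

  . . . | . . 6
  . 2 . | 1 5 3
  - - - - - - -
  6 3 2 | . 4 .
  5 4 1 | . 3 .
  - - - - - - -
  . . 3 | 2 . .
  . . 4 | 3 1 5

Step 1. [r5c2∈{1,5,6}] in row 5, 5 fits only at r5c2. So r5c2=5.
Step 2. [r1c1∈{1,3,4}] r1c1 is the only open cell in row 1 admitting 3. So r1c1=3.
Step 3. [r4c4∈{6}] only 6 remains possible at r4c4, so r4c4=6.
Step 4. [r5c5∈{6}] nothing but 6 survives at r5c5, so r5c5=6.
Step 5. [r2c3∈{6}] r2c3 is down to just 6. So r2c3=6.
Step 6. [r1c2∈{1}] r1c2 is down to just 1, so r1c2=1.
Step 7. [r5c1∈{1}] only 1 remains possible at r5c1, so r5c1=1.
Step 8. [r2c1∈{4}] r2c1's peers cover all but 4. So r2c1=4.
Step 9. [r6c2∈{6}] nothing but 6 survives at r6c2. So r6c2=6.
Step 10. [r3c6∈{1}] r3c6 has the single candidate 1. So r3c6=1.
Step 11. [r1c3∈{5}] only 5 remains possible at r1c3 ⇒ r1c3=5.
Step 12. [r5c6∈{4}] r5c6 has the single candidate 4, so r5c6=4.
Step 13. [r4c6∈{2}] only 2 remains possible at r4c6 ⇒ r4c6=2.
Step 14. [r1c5∈{2}] nothing but 2 survives at r1c5. So r1c5=2.
Step 15. [r3c4∈{5}] only 5 remains possible at r3c4, so r3c4=5.
Step 16. [r1c4∈{4}] r1c4's peers cover all but 4 ⇒ r1c4=4.
Step 17. [r6c1∈{2}] r6c1 has the single candidate 2. So r6c1=2.

Answer: 3 1 5 4 2 6 / 4 2 6 1 5 3 / 6 3 2 5 4 1 / 5 4 1 6 3 2 / 1 5 3 2 6 4 / 2 6 4 3 1 5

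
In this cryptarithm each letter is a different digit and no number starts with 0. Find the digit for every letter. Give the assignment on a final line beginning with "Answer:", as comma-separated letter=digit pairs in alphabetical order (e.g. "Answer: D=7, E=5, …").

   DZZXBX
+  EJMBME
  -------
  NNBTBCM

Step 1. [N] N is the leading digit of a 7-digit sum of two 6-digit numbers; the final carry is exactly 1. So N=1.
Step 2. [col 1: X + E ≡ M (mod 10)] several values work for X in column 1 (X + E ≡ M (mod 10), carry-in 0); try X=9 ⇒ X=9.
Step 3. [col 1: X + E ≡ M (mod 10)] column 1 (X + E ≡ M (mod 10), carry-in 0) doesn't pin E yet; pick E=5 and continue ⇒ E=5.
Step 4. [col 1: X + E ≡ M (mod 10)] column 1 reads X+E+carry(0)=M with X=9, E=5; with digits 1,5,9 already taken and all letters distinct, the only value for M is 4, so M=4.
Step 5. [col 2: B + M ≡ C (mod 10)] column 2 (B + M ≡ C (mod 10), carry-in 1) doesn't pin B yet; pick B=8 and continue ⇒ B=8.
Step 6. [col 2: B + M ≡ C (mod 10)] in column 2 we have B+M≡C with carry-in 1; given B=8, M=4 and digits 1,4,5,8,9 already taken and all letters distinct, that pins C to 3, so C=3.
Step 7. [col 4: Z + M ≡ T (mod 10)] column 4 (Z + M ≡ T (mod 10), carry-in 1) doesn't pin T yet; pick T=2 and continue. So T=2.
Step 8. [col 4: Z + M ≡ T (mod 10)] in column 4 we have Z+M≡T with carry-in 1; given M=4, T=2 and digits 1,2,3,4,5,8,9 already taken and all letters distinct, that pins Z to 7. So Z=7.
Step 9. [col 5: Z + J ≡ B (mod 10)] column 5 reads Z+J+carry(1)=B with Z=7, B=8; with digits 1,2,3,4,5,7,8,9 already taken and all letters distinct, the only value for J is 0 ⇒ J=0.
Step 10. [col 6: D + E ≡ N (mod 10)] column 6: given E=5, N=1, carry-in 0, and digits 0,1,2,3,4,5,7,8,9 already taken and all letters distinct, D+E≡N (mod 10) forces D=6, so D=6.

Answer: B=8, C=3, D=6, E=5, J=0, M=4, N=1, T=2, X=9, Z=7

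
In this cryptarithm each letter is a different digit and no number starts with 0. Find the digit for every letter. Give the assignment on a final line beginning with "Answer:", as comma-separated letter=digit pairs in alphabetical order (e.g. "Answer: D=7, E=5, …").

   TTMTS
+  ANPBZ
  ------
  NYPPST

Step 1. [N] N is the leading digit of a 6-digit sum of two 5-digit numbers; the final carry is exactly 1 ⇒ N=1.
Step 2. [col 1: S + Z ≡ T (mod 10)] several values work for T in column 1 (S + Z ≡ T (mod 10), carry-in 0); try T=5. So T=5.
Step 3. [col 1: S + Z ≡ T (mod 10)] column 1 (S + Z ≡ T (mod 10), carry-in 0) doesn't pin S yet; pick S=8 and continue. So S=8.
Step 4. [col 1: S + Z ≡ T (mod 10)] from column 1 (S=8, T=5, carry-in 0, digits 1,5,8 already taken and all letters distinct): Z must equal 7, so Z=7.
Step 5. [col 2: T + B ≡ S (mod 10)] from column 2 (T=5, S=8, carry-in 1, digits 1,5,7,8 already taken and all letters distinct): B must equal 2 ⇒ B=2.
Step 6. [col 3: M + P ≡ P (mod 10)] column 3: given nothing yet, carry-in 0, and digits 1,2,5,7,8 already taken and all letters distinct, M+P≡P (mod 10) forces M=0. So M=0.
Step 7. [col 3: M + P ≡ P (mod 10)] P=6 is one option consistent with column 3 (M + P ≡ P (mod 10), carry-in 0) — take it, so P=6.
Step 8. [col 5: T + A ≡ Y (mod 10)] A=9 is one option consistent with column 5 (T + A ≡ Y (mod 10), carry-in 0) — take it, so A=9.
Step 9. [col 5: T + A ≡ Y (mod 10)] from column 5 (T=5, A=9, carry-in 0, digits 0,1,2,5,6,7,8,9 already taken and all letters distinct): Y must equal 4 ⇒ Y=4.

Answer: A=9, B=2, M=0, N=1, P=6, S=8, T=5, Y=4, Z=7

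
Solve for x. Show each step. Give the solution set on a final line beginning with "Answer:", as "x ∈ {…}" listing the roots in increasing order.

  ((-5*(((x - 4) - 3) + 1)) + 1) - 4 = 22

Step 1. [((-5*(((x - 4) - 3) + 1)) + 1) - 4 = 22] peel the -4: add 4 from each side. So sub: (-5*(((x - 4) - 3) + 1)) + 1 = 26.
Step 2. [(-5*(((x - 4) - 3) + 1)) + 1 = 26] subtract 1: x sits inside (… + 1) ⇒ sub: -5*(((x - 4) - 3) + 1) = 25.
Step 3. [-5*(((x - 4) - 3) + 1) = 25] leading coefficient -5: divide by -5, so div: ((x - 4) - 3) + 1 = -5.
Step 4. [((x - 4) - 3) + 1 = -5] 1 comes off first (subtract 1). So sub: (x - 4) - 3 = -6.
Step 5. [(x - 4) - 3 = -6] peel the -3: add 3 from each side, so sub: x - 4 = -3.
Step 6. [x - 4 = -3] add 4: x sits inside (… - 4). So sub: x = 1.

Answer: x ∈ {1}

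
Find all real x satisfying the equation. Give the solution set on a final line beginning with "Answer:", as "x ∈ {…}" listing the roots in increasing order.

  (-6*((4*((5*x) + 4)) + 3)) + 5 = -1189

Step 1. [(-6*((4*((5*x) + 4)) + 3)) + 5 = -1189] the outer +5 inverts by subtracting 5. So sub: -6*((4*((5*x) + 4)) + 3) = -1194.
Step 2. [-6*((4*((5*x) + 4)) + 3) = -1194] leading coefficient -6: divide by -6 ⇒ div: (4*((5*x) + 4)) + 3 = 199.
Step 3. [(4*((5*x) + 4)) + 3 = 199] subtract 3: x sits inside (… + 3), so sub: 4*((5*x) + 4) = 196.
Step 4. [4*((5*x) + 4) = 196] LHS = 4·(…); ÷4 both sides ⇒ div: (5*x) + 4 = 49.
Step 5. [(5*x) + 4 = 49] the outer +4 inverts by subtracting 4. So sub: 5*x = 45.
Step 6. [5*x = 45] 5·(inner) — divide through by 5. So div: x = 9.

Answer: x ∈ {9}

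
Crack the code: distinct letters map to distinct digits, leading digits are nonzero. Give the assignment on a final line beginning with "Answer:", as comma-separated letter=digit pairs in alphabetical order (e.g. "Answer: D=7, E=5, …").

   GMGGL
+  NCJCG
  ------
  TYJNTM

Step 1. [col 1: L + G ≡ M (mod 10)] no forcing yet in column 1 (carry-in 0); G=2 is free and consistent — try it ⇒ G=2.
Step 2. [T] adding two 5-digit numbers gives at most 5+1 digits, and here it does — T is that final carry and must be 1. So T=1.
Step 3. [col 1: L + G ≡ M (mod 10)] column 1 (L + G ≡ M (mod 10), carry-in 0) doesn't pin L yet; pick L=3 and continue. So L=3.
Step 4. [col 1: L + G ≡ M (mod 10)] in column 1 we have L+G≡M with carry-in 0; given L=3, G=2 and digits 1,2,3 already taken and all letters distinct, that pins M to 5, so M=5.
Step 5. [col 2: G + C ≡ T (mod 10)] from column 2 (G=2, T=1, carry-in 0, digits 1,2,3,5 already taken and all letters distinct): C must equal 9, so C=9.
Step 6. [col 3: G + J ≡ N (mod 10)] several values work for J in column 3 (G + J ≡ N (mod 10), carry-in 1); try J=4. So J=4.
Step 7. [col 3: G + J ≡ N (mod 10)] column 3: given G=2, J=4, carry-in 1, and digits 1,2,3,4,5,9 already taken and all letters distinct, G+J≡N (mod 10) forces N=7. So N=7.
Step 8. [col 5: G + N ≡ Y (mod 10)] in column 5 we have G+N≡Y with carry-in 1; given G=2, N=7 and digits 1,2,3,4,5,7,9 already taken and all letters distinct, that pins Y to 0. So Y=0.

Answer: C=9, G=2, J=4, L=3, M=5, N=7, T=1, Y=0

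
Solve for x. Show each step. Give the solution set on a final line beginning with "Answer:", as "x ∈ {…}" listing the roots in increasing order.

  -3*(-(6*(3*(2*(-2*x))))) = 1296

Step 1. [-3*(-(6*(3*(2*(-2*x))))) = 1296] divide by the outer -3, so div: -(6*(3*(2*(-2*x)))) = -432.
Step 2. [-(6*(3*(2*(-2*x)))) = -432] leading − — multiply by −1 ⇒ neg: 6*(3*(2*(-2*x))) = 432.
Step 3. [6*(3*(2*(-2*x))) = 432] LHS = 6·(…); ÷6 both sides. So div: 3*(2*(-2*x)) = 72.
Step 4. [3*(2*(-2*x)) = 72] LHS = 3·(…); ÷3 both sides. So div: 2*(-2*x) = 24.
Step 5. [2*(-2*x) = 24] 2·(inner) — divide through by 2. So div: -2*x = 12.
Step 6. [-2*x = 12] -2·(inner) — divide through by -2. So div: x = -6.

Answer: x ∈ {-6}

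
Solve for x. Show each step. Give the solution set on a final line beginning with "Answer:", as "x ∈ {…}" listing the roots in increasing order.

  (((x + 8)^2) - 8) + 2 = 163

Step 1. [(((x + 8)^2) - 8) + 2 = 163] the outer +2 inverts by subtracting 2, so sub: ((x + 8)^2) - 8 = 161.
Step 2. [((x + 8)^2) - 8 = 161] -8 is outermost — add 8 both sides ⇒ sub: (x + 8)^2 = 169.
Step 3. [(x + 8)^2 = 169] √ both sides: 169 ≥ 0 gives two branches. So sqrt: x + 8 = 13 or -13.
Step 4. [x + 8 = 13 or -13] 8 comes off first (subtract 8). So sub: x = 5 or -21.

Answer: x ∈ {-21, 5}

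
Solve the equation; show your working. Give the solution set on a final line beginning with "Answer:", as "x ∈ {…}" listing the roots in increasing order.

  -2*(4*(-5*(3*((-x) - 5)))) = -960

Step 1. [-2*(4*(-5*(3*((-x) - 5)))) = -960] -2·(inner) — divide through by -2, so div: 4*(-5*(3*((-x) - 5))) = 480.
Step 2. [4*(-5*(3*((-x) - 5))) = 480] 4·(inner) — divide through by 4, so div: -5*(3*((-x) - 5)) = 120.
Step 3. [-5*(3*((-x) - 5)) = 120] divide by the outer -5. So div: 3*((-x) - 5) = -24.
Step 4. [3*((-x) - 5) = -24] 3 out front; divide by 3 ⇒ div: (-x) - 5 = -8.
Step 5. [(-x) - 5 = -8] 5 comes off first (add 5). So sub: -x = -3.
Step 6. [-x = -3] leading − — multiply by −1, so neg: x = 3.

Answer: x ∈ {3}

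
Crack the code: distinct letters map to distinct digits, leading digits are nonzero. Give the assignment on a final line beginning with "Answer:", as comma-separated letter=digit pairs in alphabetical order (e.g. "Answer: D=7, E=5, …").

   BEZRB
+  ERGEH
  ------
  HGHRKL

Step 1. [col 1: B + H ≡ L (mod 10)] B=5 is one option consistent with column 1 (B + H ≡ L (mod 10), carry-in 0) — take it, so B=5.
Step 2. [col 1: B + H ≡ L (mod 10)] column 1 (B + H ≡ L (mod 10), carry-in 0) doesn't pin H yet; pick H=1 and continue. So H=1.
Step 3. [col 1: B + H ≡ L (mod 10)] in column 1 we have B+H≡L with carry-in 0; given B=5, H=1 and digits 1,5 already taken and all letters distinct, that pins L to 6, so L=6.
Step 4. [col 2: R + E ≡ K (mod 10)] E=8 is one option consistent with column 2 (R + E ≡ K (mod 10), carry-in 0) — take it ⇒ E=8.
Step 5. [col 2: R + E ≡ K (mod 10)] no forcing yet in column 2 (carry-in 0); R=2 is free and consistent — try it, so R=2.
Step 6. [col 2: R + E ≡ K (mod 10)] column 2: given R=2, E=8, carry-in 0, and digits 1,2,5,6,8 already taken and all letters distinct, R+E≡K (mod 10) forces K=0. So K=0.
Step 7. [col 3: Z + G ≡ R (mod 10)] column 3 (Z + G ≡ R (mod 10), carry-in 1) doesn't pin G yet; pick G=4 and continue ⇒ G=4.
Step 8. [col 3: Z + G ≡ R (mod 10)] in column 3 we have Z+G≡R with carry-in 1; given G=4, R=2 and digits 0,1,2,4,5,6,8 already taken and all letters distinct, that pins Z to 7. So Z=7.

Answer: B=5, E=8, G=4, H=1, K=0, L=6, R=2, Z=7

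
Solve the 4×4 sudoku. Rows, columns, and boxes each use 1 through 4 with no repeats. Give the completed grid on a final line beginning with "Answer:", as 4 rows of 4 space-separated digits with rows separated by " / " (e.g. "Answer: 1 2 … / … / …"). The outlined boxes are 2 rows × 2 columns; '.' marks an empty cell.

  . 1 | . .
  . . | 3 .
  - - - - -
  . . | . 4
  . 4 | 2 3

Step 1. [r2c2∈{2}] nothing but 2 survives at r2c2, so r2c2=2.
Step 2. [r3c1∈{1,2,3}] r3c1 is the only open cell in row 3 admitting 2 ⇒ r3c1=2.
Step 3. [r2c1∈{4}] only 4 remains possible at r2c1, so r2c1=4.
Step 4. [r3c2∈{3}] r3c2 is down to just 3 ⇒ r3c2=3.
Step 5. [r2c4∈{1}] r2c4 has the single candidate 1 ⇒ r2c4=1.
Step 6. [r4c1∈{1}] only 1 remains possible at r4c1. So r4c1=1.
Step 7. [r1c3∈{4}] r1c3 is down to just 4. So r1c3=4.
Step 8. [r3c3∈{1}] only 1 remains possible at r3c3 ⇒ r3c3=1.
Step 9. [r1c1∈{3}] r1c1 has the single candidate 3 ⇒ r1c1=3.
Step 10. [r1c4∈{2}] nothing but 2 survives at r1c4, so r1c4=2.

Answer: 3 1 4 2 / 4 2 3 1 / 2 3 1 4 / 1 4 2 3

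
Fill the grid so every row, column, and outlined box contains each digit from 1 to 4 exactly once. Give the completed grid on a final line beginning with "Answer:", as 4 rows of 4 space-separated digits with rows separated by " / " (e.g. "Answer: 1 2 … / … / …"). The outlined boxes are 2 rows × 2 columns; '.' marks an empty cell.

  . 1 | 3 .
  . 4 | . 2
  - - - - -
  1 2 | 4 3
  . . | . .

Step 1. [r4c4∈{1}] nothing but 1 survives at r4c4, so r4c4=1.
Step 2. [r4c2∈{3}] r4c2 is down to just 3. So r4c2=3.
Step 3. [r1c1∈{2}] r1c1 has the single candidate 2 ⇒ r1c1=2.
Step 4. [r1c4∈{4}] only 4 remains possible at r1c4 ⇒ r1c4=4.
Step 5. [r2c3∈{1}] r2c3's peers cover all but 1, so r2c3=1.
Step 6. [r2c1∈{3}] nothing but 3 survives at r2c1 ⇒ r2c1=3.
Step 7. [r4c3∈{2}] only 2 remains possible at r4c3, so r4c3=2.
Step 8. [r4c1∈{4}] only 4 remains possible at r4c1. So r4c1=4.

Answer: 2 1 3 4 / 3 4 1 2 / 1 2 4 3 / 4 3 2 1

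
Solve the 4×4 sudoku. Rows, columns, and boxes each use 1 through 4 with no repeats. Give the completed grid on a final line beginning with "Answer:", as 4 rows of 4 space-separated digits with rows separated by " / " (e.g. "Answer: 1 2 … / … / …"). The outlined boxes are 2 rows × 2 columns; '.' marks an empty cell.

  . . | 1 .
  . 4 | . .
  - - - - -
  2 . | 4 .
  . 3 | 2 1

Step 1. [r2c3∈{3}] r2c3 is down to just 3. So r2c3=3.
Step 2. [r1c4∈{2,4}] row 1 places 4 nowhere but r1c4 ⇒ r1c4=4.
Step 3. [r4c1∈{4}] only 4 remains possible at r4c1. So r4c1=4.
Step 4. [r3c4∈{3}] only 3 remains possible at r3c4. So r3c4=3.
Step 5. [r2c4∈{2}] only 2 remains possible at r2c4. So r2c4=2.
Step 6. [r1c1∈{3}] r1c1 is down to just 3. So r1c1=3.
Step 7. [r2c1∈{1}] nothing but 1 survives at r2c1. So r2c1=1.
Step 8. [r3c2∈{1}] only 1 remains possible at r3c2 ⇒ r3c2=1.
Step 9. [r1c2∈{2}] nothing but 2 survives at r1c2, so r1c2=2.

Answer: 3 2 1 4 / 1 4 3 2 / 2 1 4 3 / 4 3 2 1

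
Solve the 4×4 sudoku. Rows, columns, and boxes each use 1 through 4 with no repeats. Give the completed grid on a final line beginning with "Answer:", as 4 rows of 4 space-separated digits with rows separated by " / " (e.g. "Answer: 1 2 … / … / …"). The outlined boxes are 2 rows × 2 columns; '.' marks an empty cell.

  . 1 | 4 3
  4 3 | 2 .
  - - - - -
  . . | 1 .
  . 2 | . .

Step 1. [r3c2∈{4}] r3c2's peers cover all but 4. So r3c2=4.
Step 2. [r4c1∈{1,3}] r4c1 is the only open cell in row 4 admitting 1. So r4c1=1.
Step 3. [r3c4∈{2}] r3c4's peers cover all but 2 ⇒ r3c4=2.
Step 4. [r4c4∈{4}] r4c4's peers cover all but 4. So r4c4=4.
Step 5. [r1c1∈{2}] nothing but 2 survives at r1c1 ⇒ r1c1=2.
Step 6. [r4c3∈{3}] r4c3's peers cover all but 3 ⇒ r4c3=3.
Step 7. [r3c1∈{3}] r3c1 has the single candidate 3. So r3c1=3.
Step 8. [r2c4∈{1}] r2c4 is down to just 1, so r2c4=1.

Answer: 2 1 4 3 / 4 3 2 1 / 3 4 1 2 / 1 2 3 4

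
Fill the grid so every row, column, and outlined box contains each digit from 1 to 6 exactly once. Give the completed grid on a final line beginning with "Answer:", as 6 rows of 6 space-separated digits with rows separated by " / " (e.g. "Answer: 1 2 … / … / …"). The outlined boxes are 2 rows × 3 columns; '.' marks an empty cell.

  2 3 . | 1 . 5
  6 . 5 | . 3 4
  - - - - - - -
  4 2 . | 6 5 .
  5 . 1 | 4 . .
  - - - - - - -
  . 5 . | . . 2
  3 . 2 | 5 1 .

Step 1. [r5c3∈{4,6}] in col 3, 6 fits only at r5c3, so r5c3=6.
Step 2. [r3c6∈{1,3}] row 3 places 1 nowhere but r3c6, so r3c6=1.
Step 3. [r4c2∈{6}] only 6 remains possible at r4c2, so r4c2=6.
Step 4. [r4c6∈{3}] r4c6 is down to just 3 ⇒ r4c6=3.
Step 5. [r6c6∈{6}] nothing but 6 survives at r6c6, so r6c6=6.
Step 6. [r6c2∈{4}] r6c2 has the single candidate 4. So r6c2=4.
Step 7. [r3c3∈{3}] only 3 remains possible at r3c3, so r3c3=3.
Step 8. [r5c4∈{3}] only 3 remains possible at r5c4. So r5c4=3.
Step 9. [r2c2∈{1}] nothing but 1 survives at r2c2 ⇒ r2c2=1.
Step 10. [r5c5∈{4}] nothing but 4 survives at r5c5 ⇒ r5c5=4.
Step 11. [r4c5∈{2}] only 2 remains possible at r4c5. So r4c5=2.
Step 12. [r1c3∈{4}] r1c3 has the single candidate 4. So r1c3=4.
Step 13. [r5c1∈{1}] nothing but 1 survives at r5c1, so r5c1=1.
Step 14. [r2c4∈{2}] only 2 remains possible at r2c4, so r2c4=2.
Step 15. [r1c5∈{6}] r1c5 is down to just 6 ⇒ r1c5=6.

Answer: 2 3 4 1 6 5 / 6 1 5 2 3 4 / 4 2 3 6 5 1 / 5 6 1 4 2 3 / 1 5 6 3 4 2 / 3 4 2 5 1 6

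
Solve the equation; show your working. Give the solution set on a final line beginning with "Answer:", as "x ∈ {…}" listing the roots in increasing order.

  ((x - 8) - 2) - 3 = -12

Step 1. [((x - 8) - 2) - 3 = -12] 3 comes off first (add 3) ⇒ sub: (x - 8) - 2 = -9.
Step 2. [(x - 8) - 2 = -9] -2 is outermost — add 2 both sides, so sub: x - 8 = -7.
Step 3. [x - 8 = -7] peel the -8: add 8 from each side, so sub: x = 1.

Answer: x ∈ {1}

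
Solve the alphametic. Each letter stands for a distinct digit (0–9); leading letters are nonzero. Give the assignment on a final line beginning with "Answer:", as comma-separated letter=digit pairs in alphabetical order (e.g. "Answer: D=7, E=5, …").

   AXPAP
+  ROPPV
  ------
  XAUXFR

Step 1. [X] X is the leading digit of a 6-digit sum of two 5-digit numbers; the final carry is exactly 1. So X=1.
Step 2. [col 1: P + V ≡ R (mod 10)] column 1 (P + V ≡ R (mod 10), carry-in 0) doesn't pin P yet; pick P=5 and continue, so P=5.
Step 3. [col 1: P + V ≡ R (mod 10)] V=4 is one option consistent with column 1 (P + V ≡ R (mod 10), carry-in 0) — take it ⇒ V=4.
Step 4. [col 1: P + V ≡ R (mod 10)] column 1: given P=5, V=4, carry-in 0, and digits 1,4,5 already taken and all letters distinct, P+V≡R (mod 10) forces R=9. So R=9.
Step 5. [col 2: A + P ≡ F (mod 10)] no forcing yet in column 2 (carry-in 0); F=2 is free and consistent — try it, so F=2.
Step 6. [col 2: A + P ≡ F (mod 10)] in column 2 we have A+P≡F with carry-in 0; given P=5, F=2 and digits 1,2,4,5,9 already taken and all letters distinct, that pins A to 7, so A=7.
Step 7. [col 4: X + O ≡ U (mod 10)] U=0 is one option consistent with column 4 (X + O ≡ U (mod 10), carry-in 1) — take it ⇒ U=0.
Step 8. [col 4: X + O ≡ U (mod 10)] in column 4 we have X+O≡U with carry-in 1; given X=1, U=0 and digits 0,1,2,4,5,7,9 already taken and all letters distinct, that pins O to 8 ⇒ O=8.

Answer: A=7, F=2, O=8, P=5, R=9, U=0, V=4, X=1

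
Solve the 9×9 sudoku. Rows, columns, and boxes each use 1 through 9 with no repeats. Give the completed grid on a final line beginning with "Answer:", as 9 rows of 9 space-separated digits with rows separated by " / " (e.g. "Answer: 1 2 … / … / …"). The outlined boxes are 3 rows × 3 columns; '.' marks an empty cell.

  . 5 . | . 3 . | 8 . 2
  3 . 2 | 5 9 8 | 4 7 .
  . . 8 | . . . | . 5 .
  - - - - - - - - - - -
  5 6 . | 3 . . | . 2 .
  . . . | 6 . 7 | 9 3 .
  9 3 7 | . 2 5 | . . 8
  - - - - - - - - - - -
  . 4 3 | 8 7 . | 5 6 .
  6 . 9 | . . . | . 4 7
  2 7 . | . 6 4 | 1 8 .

Step 1. [r2c2∈{1}] r2c2's peers cover all but 1 ⇒ r2c2=1.
Step 2. [r6c4∈{1,4}] across row 6, 4 lands solely at r6c4, so r6c4=4.
Step 3. [r7c6∈{1,2,9}] in row 7, 2 fits only at r7c6, so r7c6=2.
Step 4. [r8c4∈{1}] only 1 remains possible at r8c4 ⇒ r8c4=1.
Step 5. [r5c1∈{1,4,8}] r5c1 is the only open cell in col 1 admitting 8. So r5c1=8.
Step 6. [r5c5∈{1}] r5c5 is down to just 1, so r5c5=1.
Step 7. [r9c9∈{3,9}] in row 9, 3 fits only at r9c9, so r9c9=3.
Step 8. [r5c3∈{4}] r5c3's peers cover all but 4, so r5c3=4.
Step 9. [r1c8∈{1,9}] in row 1, 9 fits only at r1c8 ⇒ r1c8=9.
Step 10. [r3c9∈{1,6}] r3c9 is the only open cell in box 3 admitting 1 ⇒ r3c9=1.
Step 11. [r1c1∈{4,7}] across row 1, 4 lands solely at r1c1 ⇒ r1c1=4.
Step 12. [r3c6∈{6}] nothing but 6 survives at r3c6, so r3c6=6.
Step 13. [r3c4∈{2,7}] across row 3, 2 lands solely at r3c4, so r3c4=2.
Step 14. [r3c2∈{9}] only 9 remains possible at r3c2. So r3c2=9.
Step 15. [r9c4∈{9}] r9c4 is down to just 9, so r9c4=9.
Step 16. [r9c3∈{5}] r9c3's peers cover all but 5. So r9c3=5.
Step 17. [r4c5∈{8}] r4c5 is down to just 8 ⇒ r4c5=8.
Step 18. [r4c9∈{4}] nothing but 4 survives at r4c9, so r4c9=4.
Step 19. [r7c9∈{9}] r7c9 has the single candidate 9, so r7c9=9.
Step 20. [r8c2∈{8}] only 8 remains possible at r8c2. So r8c2=8.
Step 21. [r3c1∈{7}] r3c1's peers cover all but 7. So r3c1=7.
Step 22. [r5c9∈{5}] r5c9's peers cover all but 5. So r5c9=5.
Step 23. [r6c7∈{6}] r6c7's peers cover all but 6 ⇒ r6c7=6.
Step 24. [r4c6∈{9}] r4c6 has the single candidate 9 ⇒ r4c6=9.
Step 25. [r1c3∈{6}] r1c3 has the single candidate 6. So r1c3=6.
Step 26. [r7c1∈{1}] r7c1 is down to just 1, so r7c1=1.
Step 27. [r1c6∈{1}] r1c6 is down to just 1. So r1c6=1.
Step 28. [r8c7∈{2}] r8c7 has the single candidate 2, so r8c7=2.
Step 29. [r3c7∈{3}] r3c7's peers cover all but 3, so r3c7=3.
Step 30. [r8c5∈{5}] r8c5 has the single candidate 5, so r8c5=5.
Step 31. [r1c4∈{7}] r1c4 has the single candidate 7. So r1c4=7.
Step 32. [r5c2∈{2}] only 2 remains possible at r5c2 ⇒ r5c2=2.
Step 33. [r3c5∈{4}] nothing but 4 survives at r3c5. So r3c5=4.
Step 34. [r6c8∈{1}] nothing but 1 survives at r6c8. So r6c8=1.
Step 35. [r4c3∈{1}] only 1 remains possible at r4c3, so r4c3=1.
Step 36. [r4c7∈{7}] r4c7's peers cover all but 7 ⇒ r4c7=7.
Step 37. [r2c9∈{6}] only 6 remains possible at r2c9, so r2c9=6.
Step 38. [r8c6∈{3}] r8c6 is down to just 3, so r8c6=3.

Answer: 4 5 6 7 3 1 8 9 2 / 3 1 2 5 9 8 4 7 6 / 7 9 8 2 4 6 3 5 1 / 5 6 1 3 8 9 7 2 4 / 8 2 4 6 1 7 9 3 5 / 9 3 7 4 2 5 6 1 8 / 1 4 3 8 7 2 5 6 9 / 6 8 9 1 5 3 2 4 7 / 2 7 5 9 6 4 1 8 3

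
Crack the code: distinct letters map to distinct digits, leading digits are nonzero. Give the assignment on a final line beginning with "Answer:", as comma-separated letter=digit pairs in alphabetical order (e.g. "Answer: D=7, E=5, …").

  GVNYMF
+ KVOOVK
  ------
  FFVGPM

Step 1. [col 1: F + K ≡ M (mod 10)] M=6 is one option consistent with column 1 (F + K ≡ M (mod 10), carry-in 0) — take it. So M=6.
Step 2. [col 1: F + K ≡ M (mod 10)] several values work for F in column 1 (F + K ≡ M (mod 10), carry-in 0); try F=9. So F=9.
Step 3. [col 1: F + K ≡ M (mod 10)] column 1: given F=9, M=6, carry-in 0, and digits 6,9 already taken and all letters distinct, F+K≡M (mod 10) forces K=7 ⇒ K=7.
Step 4. [col 2: M + V ≡ P (mod 10)] column 2 (M + V ≡ P (mod 10), carry-in 1) doesn't pin V yet; pick V=4 and continue ⇒ V=4.
Step 5. [col 2: M + V ≡ P (mod 10)] in column 2 we have M+V≡P with carry-in 1; given M=6, V=4 and digits 4,6,7,9 already taken and all letters distinct, that pins P to 1, so P=1.
Step 6. [col 3: Y + O ≡ G (mod 10)] no forcing yet in column 3 (carry-in 1); G=2 is free and consistent — try it ⇒ G=2.
Step 7. [col 3: Y + O ≡ G (mod 10)] column 3 (Y + O ≡ G (mod 10), carry-in 1) doesn't pin O yet; pick O=8 and continue ⇒ O=8.
Step 8. [col 3: Y + O ≡ G (mod 10)] column 3: given O=8, G=2, carry-in 1, and digits 1,2,4,6,7,8,9 already taken and all letters distinct, Y+O≡G (mod 10) forces Y=3. So Y=3.
Step 9. [col 4: N + O ≡ V (mod 10)] column 4 reads N+O+carry(1)=V with O=8, V=4; with digits 1,2,3,4,6,7,8,9 already taken and all letters distinct, the only value for N is 5. So N=5.

Answer: F=9, G=2, K=7, M=6, N=5, O=8, P=1, V=4, Y=3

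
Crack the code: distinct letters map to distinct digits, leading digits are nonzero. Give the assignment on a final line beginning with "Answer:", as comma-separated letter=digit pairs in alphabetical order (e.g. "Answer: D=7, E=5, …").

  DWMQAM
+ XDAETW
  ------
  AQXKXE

Step 1. [col 1: M + W ≡ E (mod 10)] column 1 (M + W ≡ E (mod 10), carry-in 0) doesn't pin M yet; pick M=3 and continue. So M=3.
Step 2. [col 1: M + W ≡ E (mod 10)] E=0 is one option consistent with column 1 (M + W ≡ E (mod 10), carry-in 0) — take it. So E=0.
Step 3. [col 1: M + W ≡ E (mod 10)] from column 1 (M=3, E=0, carry-in 0, digits 0,3 already taken and all letters distinct): W must equal 7 ⇒ W=7.
Step 4. [col 2: A + T ≡ X (mod 10)] column 2 (A + T ≡ X (mod 10), carry-in 1) doesn't pin A yet; pick A=8 and continue, so A=8.
Step 5. [col 2: A + T ≡ X (mod 10)] T=2 is one option consistent with column 2 (A + T ≡ X (mod 10), carry-in 1) — take it ⇒ T=2.
Step 6. [col 2: A + T ≡ X (mod 10)] column 2 reads A+T+carry(1)=X with A=8, T=2; with digits 0,2,3,7,8 already taken and all letters distinct, the only value for X is 1, so X=1.
Step 7. [col 3: Q + E ≡ K (mod 10)] several values work for K in column 3 (Q + E ≡ K (mod 10), carry-in 1); try K=5 ⇒ K=5.
Step 8. [col 3: Q + E ≡ K (mod 10)] column 3 reads Q+E+carry(1)=K with E=0, K=5; with digits 0,1,2,3,5,7,8 already taken and all letters distinct, the only value for Q is 4 ⇒ Q=4.
Step 9. [col 5: W + D ≡ Q (mod 10)] in column 5 we have W+D≡Q with carry-in 1; given W=7, Q=4 and digits 0,1,2,3,4,5,7,8 already taken and all letters distinct, that pins D to 6, so D=6.

Answer: A=8, D=6, E=0, K=5, M=3, Q=4, T=2, W=7, X=1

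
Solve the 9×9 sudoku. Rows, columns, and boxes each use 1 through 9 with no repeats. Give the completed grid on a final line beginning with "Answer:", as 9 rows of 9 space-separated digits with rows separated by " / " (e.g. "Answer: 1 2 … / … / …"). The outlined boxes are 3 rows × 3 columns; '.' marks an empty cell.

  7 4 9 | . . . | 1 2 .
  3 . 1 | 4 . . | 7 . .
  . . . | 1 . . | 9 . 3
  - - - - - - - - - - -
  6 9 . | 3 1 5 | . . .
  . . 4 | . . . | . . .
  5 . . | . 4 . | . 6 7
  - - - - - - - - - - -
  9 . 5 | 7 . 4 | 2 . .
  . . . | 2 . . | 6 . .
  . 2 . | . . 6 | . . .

Step 1. [r8c6∈{1,3,8,9}] 1 has one home in col 6: r8c6, so r8c6=1.
Step 2. [r4c3∈{2,7,8}] across row 4, 7 lands solely at r4c3. So r4c3=7.
Step 3. [r9c8∈{1,3,4,5,7,8,9}] across row 9, 7 lands solely at r9c8. So r9c8=7.
Step 4. [r3c3∈{2,6,8}] r3c3 is the only open cell in col 3 admitting 6. So r3c3=6.
Step 5. [r6c2∈{1,3,8}] across row 6, 1 lands solely at r6c2 ⇒ r6c2=1.
Step 6. [r6c3∈{2,3,8}] r6c3 is the only open cell in col 3 admitting 2 ⇒ r6c3=2.
Step 7. [r5c1∈{8}] r5c1 is down to just 8, so r5c1=8.
Step 8. [r6c7∈{3,8}] in row 6, 3 fits only at r6c7. So r6c7=3.
Step 9. [r3c8∈{4,5,8}] across row 3, 4 lands solely at r3c8, so r3c8=4.
Step 10. [r4c8∈{8}] nothing but 8 survives at r4c8, so r4c8=8.
Step 11. [r9c7∈{4,5,8}] col 7 places 8 nowhere but r9c7. So r9c7=8.
Step 12. [r2c8∈{5}] nothing but 5 survives at r2c8. So r2c8=5.
Step 13. [r2c2∈{8}] only 8 remains possible at r2c2, so r2c2=8.
Step 14. [r1c9∈{6,8}] r1c9 is the only open cell in col 9 admitting 8 ⇒ r1c9=8.
Step 15. [r9c3∈{3}] only 3 remains possible at r9c3 ⇒ r9c3=3.
Step 16. [r7c5∈{3,8}] 8 has one home in row 7: r7c5 ⇒ r7c5=8.
Step 17. [r8c5∈{3,5,9}] across box 8, 3 lands solely at r8c5. So r8c5=3.
Step 18. [r8c9∈{4,5,9}] across row 8, 5 lands solely at r8c9, so r8c9=5.
Step 19. [r9c9∈{1,4,9}] across box 9, 4 lands solely at r9c9. So r9c9=4.
Step 20. [r5c9∈{1,2,9}] in col 9, 9 fits only at r5c9. So r5c9=9.
Step 21. [r3c6∈{2,7,8}] r3c6 is the only open cell in row 3 admitting 8, so r3c6=8.
Step 22. [r3c5∈{2,5,7}] r3c5 is the only open cell in row 3 admitting 7. So r3c5=7.
Step 23. [r5c4∈{6}] r5c4 has the single candidate 6, so r5c4=6.
Step 24. [r1c5∈{5,6}] in row 1, 6 fits only at r1c5 ⇒ r1c5=6.
Step 25. [r5c5∈{2}] r5c5's peers cover all but 2 ⇒ r5c5=2.
Step 26. [r6c6∈{9}] r6c6 has the single candidate 9 ⇒ r6c6=9.
Step 27. [r9c4∈{5,9}] 9 has one home in col 4: r9c4, so r9c4=9.
Step 28. [r5c8∈{1}] nothing but 1 survives at r5c8. So r5c8=1.
Step 29. [r1c6∈{3}] only 3 remains possible at r1c6, so r1c6=3.
Step 30. [r2c9∈{6}] r2c9's peers cover all but 6, so r2c9=6.
Step 31. [r9c5∈{5}] r9c5's peers cover all but 5, so r9c5=5.
Step 32. [r2c5∈{9}] nothing but 9 survives at r2c5 ⇒ r2c5=9.
Step 33. [r3c1∈{2}] r3c1's peers cover all but 2 ⇒ r3c1=2.
Step 34. [r5c7∈{5}] r5c7's peers cover all but 5. So r5c7=5.
Step 35. [r5c2∈{3}] only 3 remains possible at r5c2. So r5c2=3.
Step 36. [r6c4∈{8}] r6c4 has the single candidate 8 ⇒ r6c4=8.
Step 37. [r4c9∈{2}] r4c9's peers cover all but 2, so r4c9=2.
Step 38. [r1c4∈{5}] r1c4's peers cover all but 5 ⇒ r1c4=5.
Step 39. [r3c2∈{5}] r3c2 is down to just 5 ⇒ r3c2=5.
Step 40. [r5c6∈{7}] only 7 remains possible at r5c6, so r5c6=7.
Step 41. [r8c3∈{8}] r8c3 has the single candidate 8. So r8c3=8.
Step 42. [r4c7∈{4}] only 4 remains possible at r4c7 ⇒ r4c7=4.
Step 43. [r8c8∈{9}] r8c8's peers cover all but 9, so r8c8=9.
Step 44. [r8c1∈{4}] r8c1 is down to just 4. So r8c1=4.
Step 45. [r8c2∈{7}] nothing but 7 survives at r8c2 ⇒ r8c2=7.
Step 46. [r9c1∈{1}] only 1 remains possible at r9c1, so r9c1=1.
Step 47. [r7c8∈{3}] r7c8 is down to just 3 ⇒ r7c8=3.
Step 48. [r7c2∈{6}] r7c2's peers cover all but 6. So r7c2=6.
Step 49. [r7c9∈{1}] r7c9 has the single candidate 1. So r7c9=1.
Step 50. [r2c6∈{2}] r2c6's peers cover all but 2. So r2c6=2.

Answer: 7 4 9 5 6 3 1 2 8 / 3 8 1 4 9 2 7 5 6 / 2 5 6 1 7 8 9 4 3 / 6 9 7 3 1 5 4 8 2 / 8 3 4 6 2 7 5 1 9 / 5 1 2 8 4 9 3 6 7 / 9 6 5 7 8 4 2 3 1 / 4 7 8 2 3 1 6 9 5 / 1 2 3 9 5 6 8 7 4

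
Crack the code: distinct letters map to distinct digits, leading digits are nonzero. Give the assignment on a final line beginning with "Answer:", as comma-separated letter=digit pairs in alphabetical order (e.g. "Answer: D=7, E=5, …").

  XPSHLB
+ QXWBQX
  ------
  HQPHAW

Step 1. [col 1: B + X ≡ W (mod 10)] X=1 is one option consistent with column 1 (B + X ≡ W (mod 10), carry-in 0) — take it ⇒ X=1.
Step 2. [col 1: B + X ≡ W (mod 10)] B=9 is one option consistent with column 1 (B + X ≡ W (mod 10), carry-in 0) — take it. So B=9.
Step 3. [col 1: B + X ≡ W (mod 10)] column 1: given B=9, X=1, carry-in 0, and digits 1,9 already taken and all letters distinct, B+X≡W (mod 10) forces W=0, so W=0.
Step 4. [col 2: L + Q ≡ A (mod 10)] no forcing yet in column 2 (carry-in 1); A=2 is free and consistent — try it ⇒ A=2.
Step 5. [col 2: L + Q ≡ A (mod 10)] several values work for L in column 2 (L + Q ≡ A (mod 10), carry-in 1); try L=4 ⇒ L=4.
Step 6. [col 2: L + Q ≡ A (mod 10)] column 2 reads L+Q+carry(1)=A with L=4, A=2; with digits 0,1,2,4,9 already taken and all letters distinct, the only value for Q is 7. So Q=7.
Step 7. [col 3: H + B ≡ H (mod 10)] no forcing yet in column 3 (carry-in 1); H=8 is free and consistent — try it ⇒ H=8.
Step 8. [col 4: S + W ≡ P (mod 10)] column 4 reads S+W+carry(1)=P with W=0; with digits 0,1,2,4,7,8,9 already taken and all letters distinct, the only value for S is 5 ⇒ S=5.
Step 9. [col 4: S + W ≡ P (mod 10)] column 4: given S=5, W=0, carry-in 1, and digits 0,1,2,4,5,7,8,9 already taken and all letters distinct, S+W≡P (mod 10) forces P=6 ⇒ P=6.

Answer: A=2, B=9, H=8, L=4, P=6, Q=7, S=5, W=0, X=1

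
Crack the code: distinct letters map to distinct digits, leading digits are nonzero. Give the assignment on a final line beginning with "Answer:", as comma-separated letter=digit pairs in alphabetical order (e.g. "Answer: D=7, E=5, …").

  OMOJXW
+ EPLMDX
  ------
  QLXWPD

Step 1. [col 1: W + X ≡ D (mod 10)] several values work for W in column 1 (W + X ≡ D (mod 10), carry-in 0); try W=5, so W=5.
Step 2. [col 1: W + X ≡ D (mod 10)] column 1 (W + X ≡ D (mod 10), carry-in 0) doesn't pin X yet; pick X=3 and continue. So X=3.
Step 3. [col 1: W + X ≡ D (mod 10)] column 1 reads W+X+carry(0)=D with W=5, X=3; with digits 3,5 already taken and all letters distinct, the only value for D is 8 ⇒ D=8.
Step 4. [col 2: X + D ≡ P (mod 10)] in column 2 we have X+D≡P with carry-in 0; given X=3, D=8 and digits 3,5,8 already taken and all letters distinct, that pins P to 1 ⇒ P=1.
Step 5. [col 3: J + M ≡ W (mod 10)] M=4 is one option consistent with column 3 (J + M ≡ W (mod 10), carry-in 1) — take it, so M=4.
Step 6. [col 3: J + M ≡ W (mod 10)] column 3: given M=4, W=5, carry-in 1, and digits 1,3,4,5,8 already taken and all letters distinct, J+M≡W (mod 10) forces J=0 ⇒ J=0.
Step 7. [col 4: O + L ≡ X (mod 10)] column 4 (O + L ≡ X (mod 10), carry-in 0) doesn't pin L yet; pick L=6 and continue ⇒ L=6.
Step 8. [col 4: O + L ≡ X (mod 10)] from column 4 (L=6, X=3, carry-in 0, digits 0,1,3,4,5,6,8 already taken and all letters distinct): O must equal 7. So O=7.
Step 9. [col 6: O + E ≡ Q (mod 10)] column 6 reads O+E+carry(0)=Q with O=7; with digits 0,1,3,4,5,6,7,8 already taken and all letters distinct, the only value for E is 2, so E=2.
Step 10. [col 6: O + E ≡ Q (mod 10)] column 6: given O=7, E=2, carry-in 0, and digits 0,1,2,3,4,5,6,7,8 already taken and all letters distinct, O+E≡Q (mod 10) forces Q=9, so Q=9.

Answer: D=8, E=2, J=0, L=6, M=4, O=7, P=1, Q=9, W=5, X=3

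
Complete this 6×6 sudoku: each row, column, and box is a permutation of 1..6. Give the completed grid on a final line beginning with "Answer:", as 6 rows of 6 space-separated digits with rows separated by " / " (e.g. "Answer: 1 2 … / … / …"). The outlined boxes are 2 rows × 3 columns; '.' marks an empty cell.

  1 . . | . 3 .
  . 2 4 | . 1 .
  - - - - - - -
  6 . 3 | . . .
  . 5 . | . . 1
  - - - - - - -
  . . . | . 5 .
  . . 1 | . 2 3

Step 1. [r3c5∈{4}] nothing but 4 survives at r3c5, so r3c5=4.
Step 2. [r1c2∈{6}] only 6 remains possible at r1c2 ⇒ r1c2=6.
Step 3. [r6c4∈{4,6}] r6c4 is the only open cell in row 6 admitting 6 ⇒ r6c4=6.
Step 4. [r2c4∈{5}] r2c4 has the single candidate 5, so r2c4=5.
Step 5. [r5c6∈{4}] nothing but 4 survives at r5c6, so r5c6=4.
Step 6. [r4c3∈{2}] r4c3 is down to just 2. So r4c3=2.
Step 7. [r3c4∈{2}] only 2 remains possible at r3c4 ⇒ r3c4=2.
Step 8. [r6c2∈{4}] r6c2 has the single candidate 4. So r6c2=4.
Step 9. [r5c2∈{3}] r5c2 has the single candidate 3 ⇒ r5c2=3.
Step 10. [r4c4∈{3}] nothing but 3 survives at r4c4. So r4c4=3.
Step 11. [r2c1∈{3}] r2c1 has the single candidate 3, so r2c1=3.
Step 12. [r4c1∈{4}] r4c1 has the single candidate 4. So r4c1=4.
Step 13. [r3c2∈{1}] only 1 remains possible at r3c2 ⇒ r3c2=1.
Step 14. [r5c1∈{2}] only 2 remains possible at r5c1, so r5c1=2.
Step 15. [r5c4∈{1}] r5c4 is down to just 1, so r5c4=1.
Step 16. [r1c6∈{2}] nothing but 2 survives at r1c6 ⇒ r1c6=2.
Step 17. [r2c6∈{6}] only 6 remains possible at r2c6. So r2c6=6.
Step 18. [r6c1∈{5}] r6c1 has the single candidate 5, so r6c1=5.
Step 19. [r1c4∈{4}] r1c4 is down to just 4, so r1c4=4.
Step 20. [r1c3∈{5}] nothing but 5 survives at r1c3 ⇒ r1c3=5.
Step 21. [r4c5∈{6}] r4c5 has the single candidate 6, so r4c5=6.
Step 22. [r3c6∈{5}] nothing but 5 survives at r3c6 ⇒ r3c6=5.
Step 23. [r5c3∈{6}] r5c3 is down to just 6, so r5c3=6.

Answer: 1 6 5 4 3 2 / 3 2 4 5 1 6 / 6 1 3 2 4 5 / 4 5 2 3 6 1 / 2 3 6 1 5 4 / 5 4 1 6 2 3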